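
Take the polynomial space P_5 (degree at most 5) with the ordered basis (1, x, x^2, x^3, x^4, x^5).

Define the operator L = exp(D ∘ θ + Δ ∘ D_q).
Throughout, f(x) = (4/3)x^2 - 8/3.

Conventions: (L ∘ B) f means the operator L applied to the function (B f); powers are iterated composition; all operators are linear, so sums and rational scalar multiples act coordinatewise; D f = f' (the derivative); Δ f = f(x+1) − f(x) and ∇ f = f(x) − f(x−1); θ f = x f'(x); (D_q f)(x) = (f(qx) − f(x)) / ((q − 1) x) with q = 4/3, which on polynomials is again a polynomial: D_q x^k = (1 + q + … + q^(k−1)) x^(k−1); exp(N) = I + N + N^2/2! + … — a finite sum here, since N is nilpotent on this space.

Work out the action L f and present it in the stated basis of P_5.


g(x) = (4/3)x^2 + (16/3)x + 28/9

order-1 term: (16/3)x + 28/9
order-2 term: 8/3
the series for exp(D ∘ θ + Δ ∘ D_q) f terminates at order 2
exp(D ∘ θ + Δ ∘ D_q) f = (4/3)x^2 + (16/3)x + 28/9


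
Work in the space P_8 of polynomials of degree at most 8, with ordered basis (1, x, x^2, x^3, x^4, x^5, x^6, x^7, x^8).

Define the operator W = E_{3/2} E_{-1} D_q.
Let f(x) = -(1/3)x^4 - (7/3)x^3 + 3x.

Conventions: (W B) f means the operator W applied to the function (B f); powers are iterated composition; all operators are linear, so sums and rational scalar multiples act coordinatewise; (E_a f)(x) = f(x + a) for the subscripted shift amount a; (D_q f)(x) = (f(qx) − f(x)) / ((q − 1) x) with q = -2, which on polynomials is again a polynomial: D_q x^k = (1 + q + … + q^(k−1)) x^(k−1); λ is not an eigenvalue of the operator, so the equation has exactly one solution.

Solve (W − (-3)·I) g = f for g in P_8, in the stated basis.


write g with unknown coordinates in the stated basis and equate coefficients in (W − (-3)·I) g = f
solving from the highest basis element down gives g = -(1/9)x^4 - (26/27)x^3 + (37/54)x^2 + (665/324)x - 685/1944
check: W g = (5/9)x^3 - (37/18)x^2 - (341/108)x + 685/648
so W g − (-3)·g = -(1/3)x^4 - (7/3)x^3 + 3x = f ✓

g(x) = -(1/9)x^4 - (26/27)x^3 + (37/54)x^2 + (665/324)x - 685/1944


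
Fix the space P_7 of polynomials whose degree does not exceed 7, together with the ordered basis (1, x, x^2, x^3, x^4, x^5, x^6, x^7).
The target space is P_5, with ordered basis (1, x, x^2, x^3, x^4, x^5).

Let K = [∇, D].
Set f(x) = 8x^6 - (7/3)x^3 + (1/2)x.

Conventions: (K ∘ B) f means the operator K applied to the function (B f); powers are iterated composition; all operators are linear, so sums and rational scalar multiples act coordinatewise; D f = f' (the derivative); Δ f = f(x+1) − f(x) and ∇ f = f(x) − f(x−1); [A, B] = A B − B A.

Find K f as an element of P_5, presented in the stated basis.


the image equals g(x) = 0

D f = 48x^5 - 7x^2 + 1/2
∇ D f = 240x^4 - 480x^3 + 480x^2 - 254x + 55
∇ f = 48x^5 - 120x^4 + 160x^3 - 127x^2 + 55x - 59/6
D ∇ f = 240x^4 - 480x^3 + 480x^2 - 254x + 55
[∇, D] f = 0


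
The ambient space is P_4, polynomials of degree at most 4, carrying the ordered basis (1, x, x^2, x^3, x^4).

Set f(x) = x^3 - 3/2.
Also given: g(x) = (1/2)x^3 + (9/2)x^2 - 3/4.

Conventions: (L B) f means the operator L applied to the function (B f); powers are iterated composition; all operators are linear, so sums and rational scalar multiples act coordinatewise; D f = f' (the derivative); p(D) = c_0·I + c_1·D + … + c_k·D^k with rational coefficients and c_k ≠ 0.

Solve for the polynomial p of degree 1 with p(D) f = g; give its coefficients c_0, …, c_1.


p(D) = (1/2)·I + (3/2)·D, i.e. c_0 = 1/2, c_1 = 3/2

D^0 f = x^3 - 3/2
D^1 f = 3x^2
matching coefficients of g against c_0 f + c_1 Df + … from the top degree down determines the c_i
solution: c_0 = 1/2, c_1 = 3/2


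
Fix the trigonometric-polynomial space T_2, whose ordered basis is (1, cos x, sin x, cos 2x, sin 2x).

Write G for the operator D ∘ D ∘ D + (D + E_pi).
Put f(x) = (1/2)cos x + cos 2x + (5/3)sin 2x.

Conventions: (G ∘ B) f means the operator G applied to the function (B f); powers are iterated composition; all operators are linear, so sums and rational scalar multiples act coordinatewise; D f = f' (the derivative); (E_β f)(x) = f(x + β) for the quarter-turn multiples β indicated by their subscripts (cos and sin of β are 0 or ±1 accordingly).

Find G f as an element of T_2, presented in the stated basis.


the result is g(x) = -(1/2)cos x - 9cos 2x + (23/3)sin 2x

D f = -(1/2)sin x + (10/3)cos 2x - 2sin 2x
D D f = -(1/2)cos x - 4cos 2x - (20/3)sin 2x
D D D f = (1/2)sin x - (40/3)cos 2x + 8sin 2x
D f = -(1/2)sin x + (10/3)cos 2x - 2sin 2x
E_pi f = -(1/2)cos x + cos 2x + (5/3)sin 2x
(D + E_pi) f = -(1/2)cos x - (1/2)sin x + (13/3)cos 2x - (1/3)sin 2x
(D ∘ D ∘ D + (D + E_pi)) f = -(1/2)cos x - 9cos 2x + (23/3)sin 2x


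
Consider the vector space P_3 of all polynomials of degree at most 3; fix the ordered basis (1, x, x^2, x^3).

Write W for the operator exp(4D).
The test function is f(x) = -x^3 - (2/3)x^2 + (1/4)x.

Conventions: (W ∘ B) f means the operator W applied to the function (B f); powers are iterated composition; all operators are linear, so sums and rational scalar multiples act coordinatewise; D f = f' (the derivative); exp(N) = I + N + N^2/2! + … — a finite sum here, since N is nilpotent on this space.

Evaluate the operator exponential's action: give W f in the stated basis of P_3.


order-1 term: -12x^2 - (16/3)x + 1
order-2 term: -48x - 32/3
order-3 term: -64
the series for exp(4D) f terminates at order 3
exp(4D) f = -x^3 - (38/3)x^2 - (637/12)x - 221/3

g(x) = -x^3 - (38/3)x^2 - (637/12)x - 221/3


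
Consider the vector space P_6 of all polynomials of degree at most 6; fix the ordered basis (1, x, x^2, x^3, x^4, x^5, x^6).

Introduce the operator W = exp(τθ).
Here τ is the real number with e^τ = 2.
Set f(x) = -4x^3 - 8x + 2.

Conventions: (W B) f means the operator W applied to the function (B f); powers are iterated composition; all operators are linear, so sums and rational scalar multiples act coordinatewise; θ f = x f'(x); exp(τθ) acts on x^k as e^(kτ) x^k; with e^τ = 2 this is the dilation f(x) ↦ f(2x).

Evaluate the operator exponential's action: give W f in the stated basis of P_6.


exp(τθ) x^k = e^(kτ) x^k; with e^τ = 2 this sends x^k to 2^k x^k
x ↦ 2 x
x^3 ↦ 8 x^3
applying this coordinatewise to f: exp(τθ) f = -32x^3 - 16x + 2

the image equals g(x) = -32x^3 - 16x + 2


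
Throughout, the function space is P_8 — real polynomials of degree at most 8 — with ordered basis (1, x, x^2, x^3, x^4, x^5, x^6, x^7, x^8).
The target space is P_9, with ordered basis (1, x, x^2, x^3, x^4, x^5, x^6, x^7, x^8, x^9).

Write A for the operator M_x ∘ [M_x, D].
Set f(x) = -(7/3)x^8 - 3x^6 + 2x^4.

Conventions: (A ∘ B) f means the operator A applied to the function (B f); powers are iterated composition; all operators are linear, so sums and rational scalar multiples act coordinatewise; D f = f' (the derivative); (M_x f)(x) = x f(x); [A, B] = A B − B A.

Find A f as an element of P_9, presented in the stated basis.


D f = -(56/3)x^7 - 18x^5 + 8x^3
M_x D f = -(56/3)x^8 - 18x^6 + 8x^4
M_x f = -(7/3)x^9 - 3x^7 + 2x^5
D M_x f = -21x^8 - 21x^6 + 10x^4
[M_x, D] f = (7/3)x^8 + 3x^6 - 2x^4
M_x [M_x, D] f = (7/3)x^9 + 3x^7 - 2x^5

the image equals g(x) = (7/3)x^9 + 3x^7 - 2x^5


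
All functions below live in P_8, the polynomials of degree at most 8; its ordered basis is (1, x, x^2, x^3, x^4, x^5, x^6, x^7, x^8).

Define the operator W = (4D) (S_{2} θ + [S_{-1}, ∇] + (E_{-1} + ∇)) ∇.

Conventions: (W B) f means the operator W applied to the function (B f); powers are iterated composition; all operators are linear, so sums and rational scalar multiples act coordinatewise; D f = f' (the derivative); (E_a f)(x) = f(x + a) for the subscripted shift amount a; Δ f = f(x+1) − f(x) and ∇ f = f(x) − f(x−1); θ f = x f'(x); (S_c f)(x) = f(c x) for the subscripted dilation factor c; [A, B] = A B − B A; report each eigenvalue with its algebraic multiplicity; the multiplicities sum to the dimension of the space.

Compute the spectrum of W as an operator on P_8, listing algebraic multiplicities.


image of 1: 0
image of x: 0
image of x^2: 24
image of x^3: 216x - 84
image of x^4: 1200x^2 - 240x + 144
image of x^5: 5200x^3 - 3480x^2 + 240x - 380
image of x^6: 19320x^4 - 14640x^3 + 7440x^2 + 840x + 792
image of x^7: 64680x^5 - 69300x^4 + 33040x^3 - 17220x^2 - 3528x - 1876
image of x^8: 200928x^6 - 256032x^5 + 187040x^4 - 54880x^3 + 36960x^2 + 12320x + 4128
the matrix is upper triangular; its diagonal is (0, 0, 0, 0, 0, 0, 0, 0, 0)
for a triangular matrix the eigenvalues are the diagonal entries, with algebraic multiplicity their repetition count

λ = 0 (multiplicity 9)


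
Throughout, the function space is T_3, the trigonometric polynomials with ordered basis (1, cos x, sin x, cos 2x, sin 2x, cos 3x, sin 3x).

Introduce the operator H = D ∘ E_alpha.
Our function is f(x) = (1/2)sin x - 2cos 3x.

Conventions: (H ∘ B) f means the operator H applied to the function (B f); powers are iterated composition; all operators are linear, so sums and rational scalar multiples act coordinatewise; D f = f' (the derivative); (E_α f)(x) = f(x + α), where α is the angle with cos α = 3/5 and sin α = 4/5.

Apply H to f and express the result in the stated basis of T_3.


E_alpha f = (2/5)cos x + (3/10)sin x + (234/125)cos 3x + (88/125)sin 3x
D E_alpha f = (3/10)cos x - (2/5)sin x + (264/125)cos 3x - (702/125)sin 3x

the result is g(x) = (3/10)cos x - (2/5)sin x + (264/125)cos 3x - (702/125)sin 3x


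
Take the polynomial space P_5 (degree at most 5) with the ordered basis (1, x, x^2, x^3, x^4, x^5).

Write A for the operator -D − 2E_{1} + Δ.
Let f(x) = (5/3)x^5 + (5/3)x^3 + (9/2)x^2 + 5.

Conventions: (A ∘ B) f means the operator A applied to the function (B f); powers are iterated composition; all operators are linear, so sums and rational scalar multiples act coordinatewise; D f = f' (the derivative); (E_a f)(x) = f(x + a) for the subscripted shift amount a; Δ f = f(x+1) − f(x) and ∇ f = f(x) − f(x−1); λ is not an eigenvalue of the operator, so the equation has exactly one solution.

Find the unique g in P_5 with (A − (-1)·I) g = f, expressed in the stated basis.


the image equals g(x) = -(5/3)x^5 + (50/3)x^4 - (355/3)x^3 + (3733/6)x^2 - 2192x + 23161/6

write g with unknown coordinates in the stated basis and equate coefficients in (A − (-1)·I) g = f
solving from the highest basis element down gives g = -(5/3)x^5 + (50/3)x^4 - (355/3)x^3 + (3733/6)x^2 - 2192x + 23161/6
check: A g = (10/3)x^5 - (50/3)x^4 + 120x^3 - (1853/3)x^2 + 2192x - 23131/6
so A g − (-1)·g = (5/3)x^5 + (5/3)x^3 + (9/2)x^2 + 5 = f ✓


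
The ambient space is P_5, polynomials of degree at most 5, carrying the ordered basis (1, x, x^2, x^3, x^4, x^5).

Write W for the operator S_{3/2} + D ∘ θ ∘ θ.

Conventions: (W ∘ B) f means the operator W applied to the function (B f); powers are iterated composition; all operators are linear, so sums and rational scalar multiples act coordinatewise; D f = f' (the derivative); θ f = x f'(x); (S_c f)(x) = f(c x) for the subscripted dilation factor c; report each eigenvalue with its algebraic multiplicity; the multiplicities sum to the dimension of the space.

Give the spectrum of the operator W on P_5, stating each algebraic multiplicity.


image of 1: 1
image of x: (3/2)x + 1
image of x^2: (9/4)x^2 + 8x
image of x^3: (27/8)x^3 + 27x^2
image of x^4: (81/16)x^4 + 64x^3
image of x^5: (243/32)x^5 + 125x^4
the matrix is upper triangular; its diagonal is (1, 3/2, 9/4, 27/8, 81/16, 243/32)
for a triangular matrix the eigenvalues are the diagonal entries, with algebraic multiplicity their repetition count

λ = 1 (multiplicity 1), λ = 3/2 (multiplicity 1), λ = 9/4 (multiplicity 1), λ = 27/8 (multiplicity 1), λ = 81/16 (multiplicity 1), λ = 243/32 (multiplicity 1)


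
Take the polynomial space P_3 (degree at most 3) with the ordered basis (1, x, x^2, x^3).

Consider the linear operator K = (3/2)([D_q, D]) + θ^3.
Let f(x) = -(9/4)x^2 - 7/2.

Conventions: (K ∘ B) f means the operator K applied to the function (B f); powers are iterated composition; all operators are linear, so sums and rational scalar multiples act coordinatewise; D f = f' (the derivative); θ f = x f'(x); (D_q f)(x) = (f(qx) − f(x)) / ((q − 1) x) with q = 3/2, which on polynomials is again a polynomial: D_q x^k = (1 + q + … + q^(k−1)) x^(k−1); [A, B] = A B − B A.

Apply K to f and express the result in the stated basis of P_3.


the image equals g(x) = -18x^2 + 27/16

D f = -(9/2)x
D_q D f = -9/2
D_q f = -(45/8)x
D D_q f = -45/8
[D_q, D] f = 9/8
((3/2)([D_q, D])) f = 27/16
θ f = -(9/2)x^2
θ θ f = -9x^2
θ θ θ f = -18x^2
((3/2)([D_q, D]) + θ^3) f = -18x^2 + 27/16


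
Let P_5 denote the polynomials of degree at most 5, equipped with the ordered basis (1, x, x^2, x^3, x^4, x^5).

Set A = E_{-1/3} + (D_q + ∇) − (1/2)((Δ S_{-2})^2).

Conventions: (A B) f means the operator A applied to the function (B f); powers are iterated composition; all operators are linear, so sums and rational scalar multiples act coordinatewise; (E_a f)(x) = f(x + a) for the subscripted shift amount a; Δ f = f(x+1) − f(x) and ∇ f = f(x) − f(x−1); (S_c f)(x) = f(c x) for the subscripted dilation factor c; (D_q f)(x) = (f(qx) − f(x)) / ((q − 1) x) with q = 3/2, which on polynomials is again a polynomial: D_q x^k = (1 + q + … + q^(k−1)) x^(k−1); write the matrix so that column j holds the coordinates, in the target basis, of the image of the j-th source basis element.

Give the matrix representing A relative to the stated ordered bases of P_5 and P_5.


the matrix is [[1, 5/3, 64/9, 674/27, 10288/81, 116882/243]; [0, 1, 23/6, 280/3, 10472/27, 206960/81]; [0, 0, 1, 27/4, 2288/3, 103940/27]; [0, 0, 0, 1, 259/24, 46000/9]; [0, 0, 0, 0, 1, 793/48]; [0, 0, 0, 0, 0, 1]] (rows listed top to bottom)

image of 1: 1
image of x: x + 5/3
image of x^2: x^2 + (23/6)x + 64/9
image of x^3: x^3 + (27/4)x^2 + (280/3)x + 674/27
image of x^4: x^4 + (259/24)x^3 + (2288/3)x^2 + (10472/27)x + 10288/81
image of x^5: x^5 + (793/48)x^4 + (46000/9)x^3 + (103940/27)x^2 + (206960/81)x + 116882/243
each image's coordinates form column j of the matrix


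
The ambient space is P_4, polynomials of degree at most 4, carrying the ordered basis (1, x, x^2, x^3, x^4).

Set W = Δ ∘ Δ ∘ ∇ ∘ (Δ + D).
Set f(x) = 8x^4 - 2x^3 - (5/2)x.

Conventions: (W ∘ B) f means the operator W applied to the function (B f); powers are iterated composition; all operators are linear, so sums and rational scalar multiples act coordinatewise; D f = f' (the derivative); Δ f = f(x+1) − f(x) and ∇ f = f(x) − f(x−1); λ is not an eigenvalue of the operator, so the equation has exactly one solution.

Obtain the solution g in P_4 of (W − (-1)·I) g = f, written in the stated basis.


the image equals g(x) = 8x^4 - 2x^3 - (5/2)x - 384

write g with unknown coordinates in the stated basis and equate coefficients in (W − (-1)·I) g = f
solving from the highest basis element down gives g = 8x^4 - 2x^3 - (5/2)x - 384
check: W g = 384
so W g − (-1)·g = 8x^4 - 2x^3 - (5/2)x = f ✓


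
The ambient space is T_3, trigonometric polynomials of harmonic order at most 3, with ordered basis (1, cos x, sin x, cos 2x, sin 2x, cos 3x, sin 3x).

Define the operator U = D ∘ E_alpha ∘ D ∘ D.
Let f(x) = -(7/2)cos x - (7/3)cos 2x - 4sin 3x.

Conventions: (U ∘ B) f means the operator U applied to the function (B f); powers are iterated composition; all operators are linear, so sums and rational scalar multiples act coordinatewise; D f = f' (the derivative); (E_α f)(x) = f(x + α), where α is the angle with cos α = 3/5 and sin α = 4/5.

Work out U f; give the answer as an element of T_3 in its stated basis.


the image equals g(x) = -(14/5)cos x - (21/10)sin x - (448/25)cos 2x + (392/75)sin 2x - (12636/125)cos 3x - (4752/125)sin 3x

D f = (7/2)sin x + (14/3)sin 2x - 12cos 3x
D D f = (7/2)cos x + (28/3)cos 2x + 36sin 3x
E_alpha D D f = (21/10)cos x - (14/5)sin x - (196/75)cos 2x - (224/25)sin 2x + (1584/125)cos 3x - (4212/125)sin 3x
D E_alpha D D f = -(14/5)cos x - (21/10)sin x - (448/25)cos 2x + (392/75)sin 2x - (12636/125)cos 3x - (4752/125)sin 3x


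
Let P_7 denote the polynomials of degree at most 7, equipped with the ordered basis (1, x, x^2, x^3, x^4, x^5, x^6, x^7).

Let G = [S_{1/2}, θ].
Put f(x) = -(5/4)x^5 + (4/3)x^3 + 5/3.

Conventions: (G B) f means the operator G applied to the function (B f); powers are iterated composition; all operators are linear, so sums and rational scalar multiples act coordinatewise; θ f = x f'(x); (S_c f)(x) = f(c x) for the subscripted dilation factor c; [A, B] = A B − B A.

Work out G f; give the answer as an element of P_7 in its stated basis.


g(x) = 0

θ f = -(25/4)x^5 + 4x^3
S_{1/2} θ f = -(25/128)x^5 + (1/2)x^3
S_{1/2} f = -(5/128)x^5 + (1/6)x^3 + 5/3
θ S_{1/2} f = -(25/128)x^5 + (1/2)x^3
[S_{1/2}, θ] f = 0


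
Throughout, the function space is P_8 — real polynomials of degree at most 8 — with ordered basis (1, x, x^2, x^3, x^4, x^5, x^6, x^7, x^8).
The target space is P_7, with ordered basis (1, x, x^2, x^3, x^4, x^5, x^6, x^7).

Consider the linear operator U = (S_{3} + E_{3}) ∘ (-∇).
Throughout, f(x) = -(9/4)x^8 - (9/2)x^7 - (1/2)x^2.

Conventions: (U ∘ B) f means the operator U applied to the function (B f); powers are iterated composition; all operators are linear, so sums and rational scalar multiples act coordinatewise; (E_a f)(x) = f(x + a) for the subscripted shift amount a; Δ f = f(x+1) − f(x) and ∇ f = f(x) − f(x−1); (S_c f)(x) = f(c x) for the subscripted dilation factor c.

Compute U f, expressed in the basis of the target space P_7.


the result is g(x) = 39384x^7 - 22617x^6 + 10521x^5 + 13230x^4 + 35973x^3 + 62118x^2 + 57973x + 23456

∇ f = -18x^7 + (63/2)x^6 - (63/2)x^5 + (63/2)x^3 - (63/2)x^2 + (25/2)x - 7/4
(-∇) f = 18x^7 - (63/2)x^6 + (63/2)x^5 - (63/2)x^3 + (63/2)x^2 - (25/2)x + 7/4
S_{3} (-∇) f = 39366x^7 - (45927/2)x^6 + (15309/2)x^5 - (1701/2)x^3 + (567/2)x^2 - (75/2)x + 7/4
E_{3} (-∇) f = 18x^7 + (693/2)x^6 + (5733/2)x^5 + 13230x^4 + (73647/2)x^3 + (123669/2)x^2 + (116021/2)x + 93817/4
(S_{3} + E_{3}) (-∇) f = 39384x^7 - 22617x^6 + 10521x^5 + 13230x^4 + 35973x^3 + 62118x^2 + 57973x + 23456


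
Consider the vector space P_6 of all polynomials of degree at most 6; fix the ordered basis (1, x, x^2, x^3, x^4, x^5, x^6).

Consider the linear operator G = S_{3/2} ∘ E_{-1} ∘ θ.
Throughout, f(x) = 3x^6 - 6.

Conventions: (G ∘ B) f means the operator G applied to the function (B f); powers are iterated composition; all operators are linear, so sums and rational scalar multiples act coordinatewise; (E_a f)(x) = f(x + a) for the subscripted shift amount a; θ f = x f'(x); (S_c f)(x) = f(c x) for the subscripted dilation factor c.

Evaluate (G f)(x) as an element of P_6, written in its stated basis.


θ f = 18x^6
E_{-1} θ f = 18x^6 - 108x^5 + 270x^4 - 360x^3 + 270x^2 - 108x + 18
S_{3/2} (E_{-1} ∘ θ) f = (6561/32)x^6 - (6561/8)x^5 + (10935/8)x^4 - 1215x^3 + (1215/2)x^2 - 162x + 18

the image equals g(x) = (6561/32)x^6 - (6561/8)x^5 + (10935/8)x^4 - 1215x^3 + (1215/2)x^2 - 162x + 18


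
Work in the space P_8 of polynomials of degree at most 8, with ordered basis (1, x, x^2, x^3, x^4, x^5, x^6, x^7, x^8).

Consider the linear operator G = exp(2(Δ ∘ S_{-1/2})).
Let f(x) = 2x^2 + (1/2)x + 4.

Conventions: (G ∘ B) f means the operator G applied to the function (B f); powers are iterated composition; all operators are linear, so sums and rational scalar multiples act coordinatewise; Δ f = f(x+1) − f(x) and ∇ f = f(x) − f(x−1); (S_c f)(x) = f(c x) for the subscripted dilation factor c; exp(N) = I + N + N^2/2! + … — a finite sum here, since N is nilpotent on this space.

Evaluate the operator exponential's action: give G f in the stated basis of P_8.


the image equals g(x) = 2x^2 + (5/2)x + 7/2

order-1 term: 2x + 1/2
order-2 term: -1
the series for exp(2(Δ ∘ S_{-1/2})) f terminates at order 2
exp(2(Δ ∘ S_{-1/2})) f = 2x^2 + (5/2)x + 7/2


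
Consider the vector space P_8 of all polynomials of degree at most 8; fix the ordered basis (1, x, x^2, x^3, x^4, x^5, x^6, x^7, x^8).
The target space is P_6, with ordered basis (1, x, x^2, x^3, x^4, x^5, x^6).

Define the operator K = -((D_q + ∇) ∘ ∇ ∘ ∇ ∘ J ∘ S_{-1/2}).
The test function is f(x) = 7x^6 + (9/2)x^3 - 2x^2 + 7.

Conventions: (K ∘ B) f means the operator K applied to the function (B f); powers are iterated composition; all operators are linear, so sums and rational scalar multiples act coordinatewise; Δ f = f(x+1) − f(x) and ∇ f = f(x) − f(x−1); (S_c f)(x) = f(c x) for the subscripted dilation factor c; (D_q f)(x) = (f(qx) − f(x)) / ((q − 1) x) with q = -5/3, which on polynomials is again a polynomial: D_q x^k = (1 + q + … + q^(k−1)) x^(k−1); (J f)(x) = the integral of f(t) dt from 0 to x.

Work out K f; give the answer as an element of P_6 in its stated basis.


S_{-1/2} f = (7/64)x^6 - (9/16)x^3 - (1/2)x^2 + 7
J S_{-1/2} f = (1/64)x^7 - (9/64)x^4 - (1/6)x^3 + 7x
∇ J S_{-1/2} f = (7/64)x^6 - (21/64)x^5 + (35/64)x^4 - (71/64)x^3 + (43/64)x^2 - (11/64)x + 671/96
∇ ∇ J S_{-1/2} f = (21/32)x^5 - (105/32)x^4 + (245/32)x^3 - (369/32)x^2 + (293/32)x - 47/16
D_q (∇ ∘ ∇ ∘ J ∘ S_{-1/2}) f = (2947/864)x^4 + (595/72)x^3 + (4655/288)x^2 + (123/16)x + 293/32
∇ (∇ ∘ ∇ ∘ J ∘ S_{-1/2}) f = (105/32)x^4 - (315/16)x^3 + (1575/32)x^2 - (999/16)x + 1033/32
(D_q + ∇) (∇ ∘ ∇ ∘ J ∘ S_{-1/2}) f = (2891/432)x^4 - (1645/144)x^3 + (9415/144)x^2 - (219/4)x + 663/16
(-((D_q + ∇) ∘ ∇ ∘ ∇ ∘ J ∘ S_{-1/2})) f = -(2891/432)x^4 + (1645/144)x^3 - (9415/144)x^2 + (219/4)x - 663/16

the result is g(x) = -(2891/432)x^4 + (1645/144)x^3 - (9415/144)x^2 + (219/4)x - 663/16


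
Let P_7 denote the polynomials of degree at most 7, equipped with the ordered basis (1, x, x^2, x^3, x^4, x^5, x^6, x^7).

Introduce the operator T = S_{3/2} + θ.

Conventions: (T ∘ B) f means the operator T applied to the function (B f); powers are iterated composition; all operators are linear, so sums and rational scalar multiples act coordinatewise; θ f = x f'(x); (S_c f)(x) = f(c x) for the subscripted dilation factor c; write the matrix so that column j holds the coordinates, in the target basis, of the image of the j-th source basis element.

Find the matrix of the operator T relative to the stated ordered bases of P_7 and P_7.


image of 1: 1
image of x: (5/2)x
image of x^2: (17/4)x^2
image of x^3: (51/8)x^3
image of x^4: (145/16)x^4
image of x^5: (403/32)x^5
image of x^6: (1113/64)x^6
image of x^7: (3083/128)x^7
each image's coordinates form column j of the matrix

the matrix is [[1, 0, 0, 0, 0, 0, 0, 0]; [0, 5/2, 0, 0, 0, 0, 0, 0]; [0, 0, 17/4, 0, 0, 0, 0, 0]; [0, 0, 0, 51/8, 0, 0, 0, 0]; [0, 0, 0, 0, 145/16, 0, 0, 0]; [0, 0, 0, 0, 0, 403/32, 0, 0]; [0, 0, 0, 0, 0, 0, 1113/64, 0]; [0, 0, 0, 0, 0, 0, 0, 3083/128]] (rows listed top to bottom)


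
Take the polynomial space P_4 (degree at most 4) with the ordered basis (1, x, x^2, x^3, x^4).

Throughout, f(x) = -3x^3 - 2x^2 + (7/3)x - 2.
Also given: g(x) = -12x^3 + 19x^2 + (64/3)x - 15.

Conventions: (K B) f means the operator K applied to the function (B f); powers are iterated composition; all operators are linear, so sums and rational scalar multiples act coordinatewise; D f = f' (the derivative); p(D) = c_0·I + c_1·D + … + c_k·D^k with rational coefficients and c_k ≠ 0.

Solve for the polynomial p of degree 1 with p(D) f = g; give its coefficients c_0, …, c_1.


D^0 f = -3x^3 - 2x^2 + (7/3)x - 2
D^1 f = -9x^2 - 4x + 7/3
matching coefficients of g against c_0 f + c_1 Df + … from the top degree down determines the c_i
solution: c_0 = 4, c_1 = -3

p(D) = 4·I − 3·D, i.e. c_0 = 4, c_1 = -3


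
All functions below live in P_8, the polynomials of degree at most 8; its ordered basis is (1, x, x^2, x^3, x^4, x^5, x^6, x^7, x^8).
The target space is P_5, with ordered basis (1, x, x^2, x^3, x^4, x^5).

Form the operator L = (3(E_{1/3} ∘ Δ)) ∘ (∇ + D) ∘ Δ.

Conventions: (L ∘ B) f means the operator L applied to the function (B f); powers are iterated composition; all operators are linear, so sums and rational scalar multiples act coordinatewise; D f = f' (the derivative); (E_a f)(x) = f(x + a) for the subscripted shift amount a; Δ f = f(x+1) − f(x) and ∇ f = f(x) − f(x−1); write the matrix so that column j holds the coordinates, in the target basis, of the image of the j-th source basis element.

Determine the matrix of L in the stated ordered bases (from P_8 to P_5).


image of 1: 0
image of x: 0
image of x^2: 0
image of x^3: 36
image of x^4: 144x + 156
image of x^5: 360x^2 + 780x + 520
image of x^6: 720x^3 + 2340x^2 + 3120x + 4580/3
image of x^7: 1260x^4 + 5460x^3 + 10920x^2 + (32060/3)x + 37940/9
image of x^8: 2016x^5 + 10920x^4 + 29120x^3 + (128240/3)x^2 + (303520/9)x + 303044/27
each image's coordinates form column j of the matrix

the matrix is [[0, 0, 0, 36, 156, 520, 4580/3, 37940/9, 303044/27]; [0, 0, 0, 0, 144, 780, 3120, 32060/3, 303520/9]; [0, 0, 0, 0, 0, 360, 2340, 10920, 128240/3]; [0, 0, 0, 0, 0, 0, 720, 5460, 29120]; [0, 0, 0, 0, 0, 0, 0, 1260, 10920]; [0, 0, 0, 0, 0, 0, 0, 0, 2016]] (rows listed top to bottom)


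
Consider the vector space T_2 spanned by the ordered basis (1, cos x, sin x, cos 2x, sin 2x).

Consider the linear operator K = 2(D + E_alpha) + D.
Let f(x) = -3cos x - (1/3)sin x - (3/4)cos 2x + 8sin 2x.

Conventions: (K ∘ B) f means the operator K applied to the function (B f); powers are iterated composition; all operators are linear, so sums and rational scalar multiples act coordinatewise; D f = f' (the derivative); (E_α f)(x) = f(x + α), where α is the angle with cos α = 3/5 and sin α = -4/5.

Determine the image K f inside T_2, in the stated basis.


g(x) = -(61/15)cos x + (19/5)sin x + (1653/50)cos 2x - (71/50)sin 2x

D f = -(1/3)cos x + 3sin x + 16cos 2x + (3/2)sin 2x
E_alpha f = -(23/15)cos x - (13/5)sin x - (747/100)cos 2x - (74/25)sin 2x
(D + E_alpha) f = -(28/15)cos x + (2/5)sin x + (853/100)cos 2x - (73/50)sin 2x
(2(D + E_alpha)) f = -(56/15)cos x + (4/5)sin x + (853/50)cos 2x - (73/25)sin 2x
D f = -(1/3)cos x + 3sin x + 16cos 2x + (3/2)sin 2x
(2(D + E_alpha) + D) f = -(61/15)cos x + (19/5)sin x + (1653/50)cos 2x - (71/50)sin 2x


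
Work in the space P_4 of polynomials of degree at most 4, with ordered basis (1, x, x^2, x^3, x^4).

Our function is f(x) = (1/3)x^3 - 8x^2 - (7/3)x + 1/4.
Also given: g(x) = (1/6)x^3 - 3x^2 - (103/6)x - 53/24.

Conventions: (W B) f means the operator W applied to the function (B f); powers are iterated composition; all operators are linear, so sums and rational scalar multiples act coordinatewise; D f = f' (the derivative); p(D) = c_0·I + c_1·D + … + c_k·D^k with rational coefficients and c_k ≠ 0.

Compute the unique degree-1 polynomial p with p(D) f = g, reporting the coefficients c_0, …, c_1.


p(D) = (1/2)·I + D, i.e. c_0 = 1/2, c_1 = 1

D^0 f = (1/3)x^3 - 8x^2 - (7/3)x + 1/4
D^1 f = x^2 - 16x - 7/3
matching coefficients of g against c_0 f + c_1 Df + … from the top degree down determines the c_i
solution: c_0 = 1/2, c_1 = 1


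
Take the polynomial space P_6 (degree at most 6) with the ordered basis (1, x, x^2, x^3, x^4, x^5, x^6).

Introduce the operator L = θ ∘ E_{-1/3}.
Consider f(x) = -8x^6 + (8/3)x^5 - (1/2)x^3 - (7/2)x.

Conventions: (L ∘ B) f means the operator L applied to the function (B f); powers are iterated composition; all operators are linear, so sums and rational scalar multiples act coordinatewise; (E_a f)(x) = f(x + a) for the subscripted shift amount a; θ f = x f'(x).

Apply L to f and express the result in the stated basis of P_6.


E_{-1/3} f = -8x^6 + (56/3)x^5 - (160/9)x^4 + (151/18)x^3 - (319/162)x^2 - (803/243)x + 848/729
θ E_{-1/3} f = -48x^6 + (280/3)x^5 - (640/9)x^4 + (151/6)x^3 - (319/81)x^2 - (803/243)x

the result is g(x) = -48x^6 + (280/3)x^5 - (640/9)x^4 + (151/6)x^3 - (319/81)x^2 - (803/243)x


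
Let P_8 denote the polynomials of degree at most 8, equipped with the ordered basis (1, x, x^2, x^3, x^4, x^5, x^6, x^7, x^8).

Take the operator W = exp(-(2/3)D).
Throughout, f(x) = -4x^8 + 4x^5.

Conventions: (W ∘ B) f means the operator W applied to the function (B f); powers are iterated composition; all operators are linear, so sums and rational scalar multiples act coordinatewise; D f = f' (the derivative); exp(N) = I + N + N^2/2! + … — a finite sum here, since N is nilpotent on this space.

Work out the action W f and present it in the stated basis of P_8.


g(x) = -4x^8 + (64/3)x^7 - (448/9)x^6 + (1900/27)x^5 - (5560/81)x^4 + (11488/243)x^3 - (15808/729)x^2 + (12736/2187)x - 4480/6561

order-1 term: (64/3)x^7 - (40/3)x^4
order-2 term: -(448/9)x^6 + (160/9)x^3
order-3 term: (1792/27)x^5 - (320/27)x^2
order-4 term: -(4480/81)x^4 + (320/81)x
order-5 term: (7168/243)x^3 - 128/243
order-6 term: -(7168/729)x^2
order-7 term: (4096/2187)x
order-8 term: -1024/6561
the series for exp(-(2/3)D) f terminates at order 8
exp(-(2/3)D) f = -4x^8 + (64/3)x^7 - (448/9)x^6 + (1900/27)x^5 - (5560/81)x^4 + (11488/243)x^3 - (15808/729)x^2 + (12736/2187)x - 4480/6561


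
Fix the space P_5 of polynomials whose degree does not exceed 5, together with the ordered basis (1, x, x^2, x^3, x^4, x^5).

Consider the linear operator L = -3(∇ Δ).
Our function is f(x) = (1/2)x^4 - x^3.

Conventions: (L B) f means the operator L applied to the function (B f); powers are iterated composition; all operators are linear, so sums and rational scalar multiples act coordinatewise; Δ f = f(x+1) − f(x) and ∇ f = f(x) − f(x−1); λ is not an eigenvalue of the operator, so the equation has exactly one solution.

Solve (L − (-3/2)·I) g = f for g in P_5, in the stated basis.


the result is g(x) = (1/3)x^4 - (2/3)x^3 + 8x^2 - 8x + 100/3

write g with unknown coordinates in the stated basis and equate coefficients in (L − (-3/2)·I) g = f
solving from the highest basis element down gives g = (1/3)x^4 - (2/3)x^3 + 8x^2 - 8x + 100/3
check: L g = -12x^2 + 12x - 50
so L g − (-3/2)·g = (1/2)x^4 - x^3 = f ✓


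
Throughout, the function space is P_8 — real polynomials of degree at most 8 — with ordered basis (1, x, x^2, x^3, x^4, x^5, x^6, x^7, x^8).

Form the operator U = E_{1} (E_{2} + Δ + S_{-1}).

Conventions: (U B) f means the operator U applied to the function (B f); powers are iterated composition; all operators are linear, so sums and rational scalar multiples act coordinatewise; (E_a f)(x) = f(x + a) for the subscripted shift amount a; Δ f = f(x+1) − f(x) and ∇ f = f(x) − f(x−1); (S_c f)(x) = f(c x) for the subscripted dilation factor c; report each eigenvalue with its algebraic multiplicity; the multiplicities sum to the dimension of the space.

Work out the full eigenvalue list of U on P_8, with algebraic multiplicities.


λ = 0 (multiplicity 4), λ = 2 (multiplicity 5)

image of 1: 2
image of x: 3
image of x^2: 2x^2 + 10x + 13
image of x^3: 9x^2 + 33x + 33
image of x^4: 2x^4 + 20x^3 + 78x^2 + 140x + 97
image of x^5: 15x^4 + 110x^3 + 330x^2 + 475x + 273
image of x^6: 2x^6 + 30x^5 + 195x^4 + 700x^3 + 1455x^2 + 1650x + 793
image of x^7: 21x^6 + 231x^5 + 1155x^4 + 3325x^3 + 5733x^2 + 5537x + 2313
image of x^8: 2x^8 + 40x^7 + 364x^6 + 1960x^5 + 6790x^4 + 15400x^3 + 22204x^2 + 18520x + 6817
the matrix is upper triangular; its diagonal is (2, 0, 2, 0, 2, 0, 2, 0, 2)
for a triangular matrix the eigenvalues are the diagonal entries, with algebraic multiplicity their repetition count


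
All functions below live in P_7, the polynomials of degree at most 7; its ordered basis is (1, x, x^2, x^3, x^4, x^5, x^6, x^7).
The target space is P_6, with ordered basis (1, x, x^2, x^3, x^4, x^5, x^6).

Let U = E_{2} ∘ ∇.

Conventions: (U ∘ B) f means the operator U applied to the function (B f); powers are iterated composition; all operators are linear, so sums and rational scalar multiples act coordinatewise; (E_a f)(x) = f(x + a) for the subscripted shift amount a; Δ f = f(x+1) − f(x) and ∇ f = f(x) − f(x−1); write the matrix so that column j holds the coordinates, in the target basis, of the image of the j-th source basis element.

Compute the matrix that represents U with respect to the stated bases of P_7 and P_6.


the matrix is [[0, 1, 3, 7, 15, 31, 63, 127]; [0, 0, 2, 9, 28, 75, 186, 441]; [0, 0, 0, 3, 18, 70, 225, 651]; [0, 0, 0, 0, 4, 30, 140, 525]; [0, 0, 0, 0, 0, 5, 45, 245]; [0, 0, 0, 0, 0, 0, 6, 63]; [0, 0, 0, 0, 0, 0, 0, 7]] (rows listed top to bottom)

image of 1: 0
image of x: 1
image of x^2: 2x + 3
image of x^3: 3x^2 + 9x + 7
image of x^4: 4x^3 + 18x^2 + 28x + 15
image of x^5: 5x^4 + 30x^3 + 70x^2 + 75x + 31
image of x^6: 6x^5 + 45x^4 + 140x^3 + 225x^2 + 186x + 63
image of x^7: 7x^6 + 63x^5 + 245x^4 + 525x^3 + 651x^2 + 441x + 127
each image's coordinates form column j of the matrix


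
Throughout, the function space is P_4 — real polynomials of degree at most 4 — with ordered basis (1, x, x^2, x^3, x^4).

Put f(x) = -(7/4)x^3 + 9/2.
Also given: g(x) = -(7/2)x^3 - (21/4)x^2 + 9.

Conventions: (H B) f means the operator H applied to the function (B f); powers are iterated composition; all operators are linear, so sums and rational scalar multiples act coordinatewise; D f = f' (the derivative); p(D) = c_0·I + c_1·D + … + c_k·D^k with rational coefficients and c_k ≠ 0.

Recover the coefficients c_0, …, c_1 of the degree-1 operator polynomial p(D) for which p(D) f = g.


c_0 = 2, c_1 = 1

D^0 f = -(7/4)x^3 + 9/2
D^1 f = -(21/4)x^2
matching coefficients of g against c_0 f + c_1 Df + … from the top degree down determines the c_i
solution: c_0 = 2, c_1 = 1


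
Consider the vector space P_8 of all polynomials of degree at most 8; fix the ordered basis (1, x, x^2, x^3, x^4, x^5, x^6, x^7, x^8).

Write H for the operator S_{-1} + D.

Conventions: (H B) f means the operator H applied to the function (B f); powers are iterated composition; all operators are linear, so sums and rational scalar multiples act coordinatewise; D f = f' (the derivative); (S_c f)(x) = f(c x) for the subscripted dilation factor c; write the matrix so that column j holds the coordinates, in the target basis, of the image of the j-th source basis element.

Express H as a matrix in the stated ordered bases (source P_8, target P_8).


the matrix is [[1, 1, 0, 0, 0, 0, 0, 0, 0]; [0, -1, 2, 0, 0, 0, 0, 0, 0]; [0, 0, 1, 3, 0, 0, 0, 0, 0]; [0, 0, 0, -1, 4, 0, 0, 0, 0]; [0, 0, 0, 0, 1, 5, 0, 0, 0]; [0, 0, 0, 0, 0, -1, 6, 0, 0]; [0, 0, 0, 0, 0, 0, 1, 7, 0]; [0, 0, 0, 0, 0, 0, 0, -1, 8]; [0, 0, 0, 0, 0, 0, 0, 0, 1]] (rows listed top to bottom)

image of 1: 1
image of x: -x + 1
image of x^2: x^2 + 2x
image of x^3: -x^3 + 3x^2
image of x^4: x^4 + 4x^3
image of x^5: -x^5 + 5x^4
image of x^6: x^6 + 6x^5
image of x^7: -x^7 + 7x^6
image of x^8: x^8 + 8x^7
each image's coordinates form column j of the matrix


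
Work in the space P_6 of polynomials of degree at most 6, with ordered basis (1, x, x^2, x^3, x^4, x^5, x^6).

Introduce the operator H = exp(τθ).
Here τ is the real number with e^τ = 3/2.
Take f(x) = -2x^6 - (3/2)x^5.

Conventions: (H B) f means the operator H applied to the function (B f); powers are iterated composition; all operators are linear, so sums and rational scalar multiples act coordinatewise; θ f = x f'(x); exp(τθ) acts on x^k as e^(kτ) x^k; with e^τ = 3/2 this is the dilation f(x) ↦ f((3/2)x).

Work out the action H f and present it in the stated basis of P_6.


exp(τθ) x^k = e^(kτ) x^k; with e^τ = 3/2 this sends x^k to (3/2)^k x^k
x^5 ↦ 243/32 x^5
x^6 ↦ 729/64 x^6
applying this coordinatewise to f: exp(τθ) f = -(729/32)x^6 - (729/64)x^5

the result is g(x) = -(729/32)x^6 - (729/64)x^5


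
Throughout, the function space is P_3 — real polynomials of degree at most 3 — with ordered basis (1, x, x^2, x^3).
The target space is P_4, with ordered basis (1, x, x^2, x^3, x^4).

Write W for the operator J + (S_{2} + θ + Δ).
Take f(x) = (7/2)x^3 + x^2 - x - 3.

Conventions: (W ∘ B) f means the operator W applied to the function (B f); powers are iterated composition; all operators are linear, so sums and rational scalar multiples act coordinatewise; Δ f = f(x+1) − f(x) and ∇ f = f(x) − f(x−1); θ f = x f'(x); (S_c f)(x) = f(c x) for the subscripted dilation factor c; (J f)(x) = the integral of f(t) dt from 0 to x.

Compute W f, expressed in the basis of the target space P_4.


g(x) = (7/8)x^4 + (233/6)x^3 + 16x^2 + (13/2)x + 1/2

J f = (7/8)x^4 + (1/3)x^3 - (1/2)x^2 - 3x
S_{2} f = 28x^3 + 4x^2 - 2x - 3
θ f = (21/2)x^3 + 2x^2 - x
Δ f = (21/2)x^2 + (25/2)x + 7/2
(S_{2} + θ + Δ) f = (77/2)x^3 + (33/2)x^2 + (19/2)x + 1/2
(J + (S_{2} + θ + Δ)) f = (7/8)x^4 + (233/6)x^3 + 16x^2 + (13/2)x + 1/2


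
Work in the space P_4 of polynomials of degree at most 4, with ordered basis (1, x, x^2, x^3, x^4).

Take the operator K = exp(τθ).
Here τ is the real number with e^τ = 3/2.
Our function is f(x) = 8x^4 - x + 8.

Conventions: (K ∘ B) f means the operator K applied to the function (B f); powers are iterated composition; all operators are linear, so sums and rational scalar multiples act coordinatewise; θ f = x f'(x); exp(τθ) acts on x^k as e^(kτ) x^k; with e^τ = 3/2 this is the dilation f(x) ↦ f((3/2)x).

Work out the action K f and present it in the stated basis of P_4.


exp(τθ) x^k = e^(kτ) x^k; with e^τ = 3/2 this sends x^k to (3/2)^k x^k
x ↦ 3/2 x
x^4 ↦ 81/16 x^4
applying this coordinatewise to f: exp(τθ) f = (81/2)x^4 - (3/2)x + 8

g(x) = (81/2)x^4 - (3/2)x + 8


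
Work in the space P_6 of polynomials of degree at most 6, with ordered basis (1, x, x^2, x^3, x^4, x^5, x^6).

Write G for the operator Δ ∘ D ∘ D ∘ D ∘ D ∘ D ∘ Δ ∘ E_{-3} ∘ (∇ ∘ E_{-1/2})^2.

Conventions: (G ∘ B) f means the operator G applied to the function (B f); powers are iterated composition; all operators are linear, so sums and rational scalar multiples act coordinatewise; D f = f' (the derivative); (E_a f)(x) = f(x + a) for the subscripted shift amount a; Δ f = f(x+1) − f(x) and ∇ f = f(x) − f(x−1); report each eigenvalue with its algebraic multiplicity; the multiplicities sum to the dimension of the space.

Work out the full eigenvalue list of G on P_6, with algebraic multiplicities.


image of 1: 0
image of x: 0
image of x^2: 0
image of x^3: 0
image of x^4: 0
image of x^5: 0
image of x^6: 0
the matrix is upper triangular; its diagonal is (0, 0, 0, 0, 0, 0, 0)
for a triangular matrix the eigenvalues are the diagonal entries, with algebraic multiplicity their repetition count

λ = 0 (multiplicity 7)


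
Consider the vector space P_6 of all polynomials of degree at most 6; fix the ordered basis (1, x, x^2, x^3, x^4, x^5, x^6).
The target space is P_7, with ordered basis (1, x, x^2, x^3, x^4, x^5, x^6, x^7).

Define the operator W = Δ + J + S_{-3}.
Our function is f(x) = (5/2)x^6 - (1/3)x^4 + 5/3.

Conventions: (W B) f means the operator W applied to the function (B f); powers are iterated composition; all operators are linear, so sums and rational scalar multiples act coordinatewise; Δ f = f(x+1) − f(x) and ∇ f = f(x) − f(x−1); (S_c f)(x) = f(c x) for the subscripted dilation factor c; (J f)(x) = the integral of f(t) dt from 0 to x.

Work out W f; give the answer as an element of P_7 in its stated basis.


Δ f = 15x^5 + (75/2)x^4 + (146/3)x^3 + (71/2)x^2 + (41/3)x + 13/6
J f = (5/14)x^7 - (1/15)x^5 + (5/3)x
S_{-3} f = (3645/2)x^6 - 27x^4 + 5/3
(Δ + J + S_{-3}) f = (5/14)x^7 + (3645/2)x^6 + (224/15)x^5 + (21/2)x^4 + (146/3)x^3 + (71/2)x^2 + (46/3)x + 23/6

the result is g(x) = (5/14)x^7 + (3645/2)x^6 + (224/15)x^5 + (21/2)x^4 + (146/3)x^3 + (71/2)x^2 + (46/3)x + 23/6


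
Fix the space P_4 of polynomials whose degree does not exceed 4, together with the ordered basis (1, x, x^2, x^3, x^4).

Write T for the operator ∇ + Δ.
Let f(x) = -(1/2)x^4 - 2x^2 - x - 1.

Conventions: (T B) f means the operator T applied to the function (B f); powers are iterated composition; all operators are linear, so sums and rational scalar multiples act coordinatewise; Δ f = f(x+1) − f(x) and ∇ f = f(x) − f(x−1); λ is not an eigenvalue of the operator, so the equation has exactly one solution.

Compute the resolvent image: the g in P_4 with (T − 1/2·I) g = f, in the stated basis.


the image equals g(x) = x^4 + 16x^3 + 196x^2 + 1586x + 6410

write g with unknown coordinates in the stated basis and equate coefficients in (T − 1/2·I) g = f
solving from the highest basis element down gives g = x^4 + 16x^3 + 196x^2 + 1586x + 6410
check: T g = 8x^3 + 96x^2 + 792x + 3204
so T g − 1/2·g = -(1/2)x^4 - 2x^2 - x - 1 = f ✓
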